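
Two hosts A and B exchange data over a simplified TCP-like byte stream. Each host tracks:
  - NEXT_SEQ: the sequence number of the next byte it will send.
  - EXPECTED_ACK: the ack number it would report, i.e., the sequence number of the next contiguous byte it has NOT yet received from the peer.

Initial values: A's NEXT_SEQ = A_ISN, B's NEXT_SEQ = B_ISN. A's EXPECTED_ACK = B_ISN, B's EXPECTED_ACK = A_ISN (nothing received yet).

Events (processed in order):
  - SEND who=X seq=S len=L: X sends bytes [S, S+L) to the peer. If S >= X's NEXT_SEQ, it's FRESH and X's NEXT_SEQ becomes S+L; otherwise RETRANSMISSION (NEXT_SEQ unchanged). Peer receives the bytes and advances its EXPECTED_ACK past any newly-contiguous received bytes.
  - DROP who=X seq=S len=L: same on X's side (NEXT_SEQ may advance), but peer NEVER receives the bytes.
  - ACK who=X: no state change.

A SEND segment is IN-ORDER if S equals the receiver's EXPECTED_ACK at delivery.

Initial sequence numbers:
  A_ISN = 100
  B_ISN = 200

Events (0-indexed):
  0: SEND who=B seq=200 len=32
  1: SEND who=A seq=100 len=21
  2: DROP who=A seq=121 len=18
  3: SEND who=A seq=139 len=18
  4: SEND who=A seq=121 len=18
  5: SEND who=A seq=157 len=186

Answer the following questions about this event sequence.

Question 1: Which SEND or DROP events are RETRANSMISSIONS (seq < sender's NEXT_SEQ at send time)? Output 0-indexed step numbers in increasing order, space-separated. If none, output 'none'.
Step 0: SEND seq=200 -> fresh
Step 1: SEND seq=100 -> fresh
Step 2: DROP seq=121 -> fresh
Step 3: SEND seq=139 -> fresh
Step 4: SEND seq=121 -> retransmit
Step 5: SEND seq=157 -> fresh

Answer: 4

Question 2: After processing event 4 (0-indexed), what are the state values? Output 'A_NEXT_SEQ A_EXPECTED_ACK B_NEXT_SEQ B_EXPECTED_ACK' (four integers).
After event 0: A_seq=100 A_ack=232 B_seq=232 B_ack=100
After event 1: A_seq=121 A_ack=232 B_seq=232 B_ack=121
After event 2: A_seq=139 A_ack=232 B_seq=232 B_ack=121
After event 3: A_seq=157 A_ack=232 B_seq=232 B_ack=121
After event 4: A_seq=157 A_ack=232 B_seq=232 B_ack=157

157 232 232 157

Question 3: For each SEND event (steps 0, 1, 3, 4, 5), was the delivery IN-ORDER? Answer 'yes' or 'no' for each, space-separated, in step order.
Answer: yes yes no yes yes

Derivation:
Step 0: SEND seq=200 -> in-order
Step 1: SEND seq=100 -> in-order
Step 3: SEND seq=139 -> out-of-order
Step 4: SEND seq=121 -> in-order
Step 5: SEND seq=157 -> in-order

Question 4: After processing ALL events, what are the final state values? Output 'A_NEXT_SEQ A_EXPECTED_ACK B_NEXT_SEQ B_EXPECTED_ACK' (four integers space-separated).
Answer: 343 232 232 343

Derivation:
After event 0: A_seq=100 A_ack=232 B_seq=232 B_ack=100
After event 1: A_seq=121 A_ack=232 B_seq=232 B_ack=121
After event 2: A_seq=139 A_ack=232 B_seq=232 B_ack=121
After event 3: A_seq=157 A_ack=232 B_seq=232 B_ack=121
After event 4: A_seq=157 A_ack=232 B_seq=232 B_ack=157
After event 5: A_seq=343 A_ack=232 B_seq=232 B_ack=343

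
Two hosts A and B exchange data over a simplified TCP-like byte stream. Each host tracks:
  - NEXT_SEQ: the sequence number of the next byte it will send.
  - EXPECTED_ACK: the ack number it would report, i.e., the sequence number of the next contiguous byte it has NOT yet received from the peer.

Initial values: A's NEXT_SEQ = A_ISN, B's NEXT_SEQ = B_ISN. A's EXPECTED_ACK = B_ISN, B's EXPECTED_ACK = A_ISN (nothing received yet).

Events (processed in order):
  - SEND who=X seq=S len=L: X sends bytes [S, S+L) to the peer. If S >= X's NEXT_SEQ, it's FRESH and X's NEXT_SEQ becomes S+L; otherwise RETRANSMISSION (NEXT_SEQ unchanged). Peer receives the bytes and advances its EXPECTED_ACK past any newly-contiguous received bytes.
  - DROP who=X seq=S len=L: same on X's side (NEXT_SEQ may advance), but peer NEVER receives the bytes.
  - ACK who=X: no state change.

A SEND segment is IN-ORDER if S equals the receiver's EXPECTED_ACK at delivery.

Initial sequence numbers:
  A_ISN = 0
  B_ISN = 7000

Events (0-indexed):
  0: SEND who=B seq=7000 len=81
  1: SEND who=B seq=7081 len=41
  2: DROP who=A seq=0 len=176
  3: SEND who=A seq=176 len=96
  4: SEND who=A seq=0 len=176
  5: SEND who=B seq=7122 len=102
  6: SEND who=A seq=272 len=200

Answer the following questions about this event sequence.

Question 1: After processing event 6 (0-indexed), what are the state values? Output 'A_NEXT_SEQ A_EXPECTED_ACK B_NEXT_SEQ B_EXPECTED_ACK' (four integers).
After event 0: A_seq=0 A_ack=7081 B_seq=7081 B_ack=0
After event 1: A_seq=0 A_ack=7122 B_seq=7122 B_ack=0
After event 2: A_seq=176 A_ack=7122 B_seq=7122 B_ack=0
After event 3: A_seq=272 A_ack=7122 B_seq=7122 B_ack=0
After event 4: A_seq=272 A_ack=7122 B_seq=7122 B_ack=272
After event 5: A_seq=272 A_ack=7224 B_seq=7224 B_ack=272
After event 6: A_seq=472 A_ack=7224 B_seq=7224 B_ack=472

472 7224 7224 472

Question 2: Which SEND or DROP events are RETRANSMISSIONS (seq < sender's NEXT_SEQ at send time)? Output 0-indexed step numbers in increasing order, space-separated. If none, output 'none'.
Answer: 4

Derivation:
Step 0: SEND seq=7000 -> fresh
Step 1: SEND seq=7081 -> fresh
Step 2: DROP seq=0 -> fresh
Step 3: SEND seq=176 -> fresh
Step 4: SEND seq=0 -> retransmit
Step 5: SEND seq=7122 -> fresh
Step 6: SEND seq=272 -> fresh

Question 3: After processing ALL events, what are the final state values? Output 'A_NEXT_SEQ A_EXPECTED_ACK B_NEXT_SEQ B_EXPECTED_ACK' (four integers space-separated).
After event 0: A_seq=0 A_ack=7081 B_seq=7081 B_ack=0
After event 1: A_seq=0 A_ack=7122 B_seq=7122 B_ack=0
After event 2: A_seq=176 A_ack=7122 B_seq=7122 B_ack=0
After event 3: A_seq=272 A_ack=7122 B_seq=7122 B_ack=0
After event 4: A_seq=272 A_ack=7122 B_seq=7122 B_ack=272
After event 5: A_seq=272 A_ack=7224 B_seq=7224 B_ack=272
After event 6: A_seq=472 A_ack=7224 B_seq=7224 B_ack=472

Answer: 472 7224 7224 472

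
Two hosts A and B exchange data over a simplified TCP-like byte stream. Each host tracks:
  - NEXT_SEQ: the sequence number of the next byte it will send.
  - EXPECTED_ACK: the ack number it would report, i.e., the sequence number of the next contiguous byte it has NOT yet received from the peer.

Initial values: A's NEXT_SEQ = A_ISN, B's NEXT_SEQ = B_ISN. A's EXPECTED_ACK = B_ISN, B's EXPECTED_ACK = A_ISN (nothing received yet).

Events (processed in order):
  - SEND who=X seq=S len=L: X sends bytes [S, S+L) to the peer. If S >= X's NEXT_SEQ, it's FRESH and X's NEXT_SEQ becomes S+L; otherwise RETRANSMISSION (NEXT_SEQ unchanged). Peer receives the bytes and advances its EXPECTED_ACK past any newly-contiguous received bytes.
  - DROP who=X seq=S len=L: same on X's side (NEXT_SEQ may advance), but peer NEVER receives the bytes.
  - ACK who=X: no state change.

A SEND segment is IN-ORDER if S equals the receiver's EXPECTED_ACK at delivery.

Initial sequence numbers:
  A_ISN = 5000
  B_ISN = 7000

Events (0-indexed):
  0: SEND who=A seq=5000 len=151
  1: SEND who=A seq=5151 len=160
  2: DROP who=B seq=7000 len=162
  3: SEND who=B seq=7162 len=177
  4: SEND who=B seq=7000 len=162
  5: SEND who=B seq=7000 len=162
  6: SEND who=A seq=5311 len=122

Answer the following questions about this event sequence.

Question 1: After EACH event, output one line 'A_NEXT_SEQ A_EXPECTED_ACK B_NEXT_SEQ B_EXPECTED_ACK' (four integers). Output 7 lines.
5151 7000 7000 5151
5311 7000 7000 5311
5311 7000 7162 5311
5311 7000 7339 5311
5311 7339 7339 5311
5311 7339 7339 5311
5433 7339 7339 5433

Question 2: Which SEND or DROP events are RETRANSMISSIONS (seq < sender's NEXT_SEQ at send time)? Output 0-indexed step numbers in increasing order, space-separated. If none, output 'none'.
Step 0: SEND seq=5000 -> fresh
Step 1: SEND seq=5151 -> fresh
Step 2: DROP seq=7000 -> fresh
Step 3: SEND seq=7162 -> fresh
Step 4: SEND seq=7000 -> retransmit
Step 5: SEND seq=7000 -> retransmit
Step 6: SEND seq=5311 -> fresh

Answer: 4 5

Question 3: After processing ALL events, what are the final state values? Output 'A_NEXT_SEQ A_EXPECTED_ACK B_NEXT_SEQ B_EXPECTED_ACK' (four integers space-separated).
Answer: 5433 7339 7339 5433

Derivation:
After event 0: A_seq=5151 A_ack=7000 B_seq=7000 B_ack=5151
After event 1: A_seq=5311 A_ack=7000 B_seq=7000 B_ack=5311
After event 2: A_seq=5311 A_ack=7000 B_seq=7162 B_ack=5311
After event 3: A_seq=5311 A_ack=7000 B_seq=7339 B_ack=5311
After event 4: A_seq=5311 A_ack=7339 B_seq=7339 B_ack=5311
After event 5: A_seq=5311 A_ack=7339 B_seq=7339 B_ack=5311
After event 6: A_seq=5433 A_ack=7339 B_seq=7339 B_ack=5433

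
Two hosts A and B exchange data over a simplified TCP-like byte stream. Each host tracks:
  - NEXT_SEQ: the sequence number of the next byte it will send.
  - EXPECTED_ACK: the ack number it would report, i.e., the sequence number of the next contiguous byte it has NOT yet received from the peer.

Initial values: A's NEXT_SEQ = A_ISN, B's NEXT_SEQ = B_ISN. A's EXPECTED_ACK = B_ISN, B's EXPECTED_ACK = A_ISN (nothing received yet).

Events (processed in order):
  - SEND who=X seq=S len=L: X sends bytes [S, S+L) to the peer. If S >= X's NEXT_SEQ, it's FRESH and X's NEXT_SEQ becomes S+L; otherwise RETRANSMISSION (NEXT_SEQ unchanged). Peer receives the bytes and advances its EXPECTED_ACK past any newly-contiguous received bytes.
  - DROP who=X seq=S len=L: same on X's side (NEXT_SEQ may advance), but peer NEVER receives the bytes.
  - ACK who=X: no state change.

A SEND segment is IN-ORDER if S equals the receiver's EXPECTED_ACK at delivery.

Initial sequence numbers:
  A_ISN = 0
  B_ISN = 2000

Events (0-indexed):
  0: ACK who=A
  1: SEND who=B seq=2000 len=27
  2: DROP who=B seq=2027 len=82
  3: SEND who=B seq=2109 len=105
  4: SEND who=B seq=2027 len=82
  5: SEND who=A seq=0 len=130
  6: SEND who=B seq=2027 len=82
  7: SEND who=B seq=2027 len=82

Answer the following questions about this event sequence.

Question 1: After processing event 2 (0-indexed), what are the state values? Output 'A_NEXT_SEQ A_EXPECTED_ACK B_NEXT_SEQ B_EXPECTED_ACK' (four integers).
After event 0: A_seq=0 A_ack=2000 B_seq=2000 B_ack=0
After event 1: A_seq=0 A_ack=2027 B_seq=2027 B_ack=0
After event 2: A_seq=0 A_ack=2027 B_seq=2109 B_ack=0

0 2027 2109 0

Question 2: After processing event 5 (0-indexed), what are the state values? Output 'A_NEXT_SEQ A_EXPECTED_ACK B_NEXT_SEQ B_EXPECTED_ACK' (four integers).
After event 0: A_seq=0 A_ack=2000 B_seq=2000 B_ack=0
After event 1: A_seq=0 A_ack=2027 B_seq=2027 B_ack=0
After event 2: A_seq=0 A_ack=2027 B_seq=2109 B_ack=0
After event 3: A_seq=0 A_ack=2027 B_seq=2214 B_ack=0
After event 4: A_seq=0 A_ack=2214 B_seq=2214 B_ack=0
After event 5: A_seq=130 A_ack=2214 B_seq=2214 B_ack=130

130 2214 2214 130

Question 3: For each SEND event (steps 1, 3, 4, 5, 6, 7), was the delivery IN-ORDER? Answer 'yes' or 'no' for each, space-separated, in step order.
Answer: yes no yes yes no no

Derivation:
Step 1: SEND seq=2000 -> in-order
Step 3: SEND seq=2109 -> out-of-order
Step 4: SEND seq=2027 -> in-order
Step 5: SEND seq=0 -> in-order
Step 6: SEND seq=2027 -> out-of-order
Step 7: SEND seq=2027 -> out-of-order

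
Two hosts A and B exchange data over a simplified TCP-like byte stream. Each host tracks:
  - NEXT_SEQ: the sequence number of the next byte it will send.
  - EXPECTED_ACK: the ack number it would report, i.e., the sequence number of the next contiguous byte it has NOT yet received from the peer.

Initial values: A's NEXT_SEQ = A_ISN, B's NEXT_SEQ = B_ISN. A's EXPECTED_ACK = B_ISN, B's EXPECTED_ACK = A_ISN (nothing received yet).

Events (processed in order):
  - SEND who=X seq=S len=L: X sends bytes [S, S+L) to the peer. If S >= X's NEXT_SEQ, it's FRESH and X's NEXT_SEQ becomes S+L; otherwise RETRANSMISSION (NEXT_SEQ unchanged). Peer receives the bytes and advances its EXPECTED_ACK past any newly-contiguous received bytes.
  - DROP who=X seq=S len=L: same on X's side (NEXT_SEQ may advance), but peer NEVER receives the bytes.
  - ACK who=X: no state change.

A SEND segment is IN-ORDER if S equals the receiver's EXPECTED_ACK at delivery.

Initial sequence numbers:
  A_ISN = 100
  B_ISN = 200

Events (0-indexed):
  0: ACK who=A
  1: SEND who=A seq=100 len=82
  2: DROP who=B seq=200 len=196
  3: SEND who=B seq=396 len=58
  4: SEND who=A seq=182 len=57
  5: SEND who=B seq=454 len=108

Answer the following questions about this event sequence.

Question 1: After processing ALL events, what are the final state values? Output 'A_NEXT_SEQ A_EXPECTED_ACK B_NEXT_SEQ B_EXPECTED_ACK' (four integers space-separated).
After event 0: A_seq=100 A_ack=200 B_seq=200 B_ack=100
After event 1: A_seq=182 A_ack=200 B_seq=200 B_ack=182
After event 2: A_seq=182 A_ack=200 B_seq=396 B_ack=182
After event 3: A_seq=182 A_ack=200 B_seq=454 B_ack=182
After event 4: A_seq=239 A_ack=200 B_seq=454 B_ack=239
After event 5: A_seq=239 A_ack=200 B_seq=562 B_ack=239

Answer: 239 200 562 239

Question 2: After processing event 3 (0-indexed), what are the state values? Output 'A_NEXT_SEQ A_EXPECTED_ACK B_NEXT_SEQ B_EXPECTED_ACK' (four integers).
After event 0: A_seq=100 A_ack=200 B_seq=200 B_ack=100
After event 1: A_seq=182 A_ack=200 B_seq=200 B_ack=182
After event 2: A_seq=182 A_ack=200 B_seq=396 B_ack=182
After event 3: A_seq=182 A_ack=200 B_seq=454 B_ack=182

182 200 454 182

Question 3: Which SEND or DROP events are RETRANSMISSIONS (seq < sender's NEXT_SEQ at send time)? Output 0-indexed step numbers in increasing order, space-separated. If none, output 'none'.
Answer: none

Derivation:
Step 1: SEND seq=100 -> fresh
Step 2: DROP seq=200 -> fresh
Step 3: SEND seq=396 -> fresh
Step 4: SEND seq=182 -> fresh
Step 5: SEND seq=454 -> fresh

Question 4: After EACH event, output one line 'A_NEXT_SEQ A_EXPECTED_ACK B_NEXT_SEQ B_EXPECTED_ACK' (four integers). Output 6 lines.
100 200 200 100
182 200 200 182
182 200 396 182
182 200 454 182
239 200 454 239
239 200 562 239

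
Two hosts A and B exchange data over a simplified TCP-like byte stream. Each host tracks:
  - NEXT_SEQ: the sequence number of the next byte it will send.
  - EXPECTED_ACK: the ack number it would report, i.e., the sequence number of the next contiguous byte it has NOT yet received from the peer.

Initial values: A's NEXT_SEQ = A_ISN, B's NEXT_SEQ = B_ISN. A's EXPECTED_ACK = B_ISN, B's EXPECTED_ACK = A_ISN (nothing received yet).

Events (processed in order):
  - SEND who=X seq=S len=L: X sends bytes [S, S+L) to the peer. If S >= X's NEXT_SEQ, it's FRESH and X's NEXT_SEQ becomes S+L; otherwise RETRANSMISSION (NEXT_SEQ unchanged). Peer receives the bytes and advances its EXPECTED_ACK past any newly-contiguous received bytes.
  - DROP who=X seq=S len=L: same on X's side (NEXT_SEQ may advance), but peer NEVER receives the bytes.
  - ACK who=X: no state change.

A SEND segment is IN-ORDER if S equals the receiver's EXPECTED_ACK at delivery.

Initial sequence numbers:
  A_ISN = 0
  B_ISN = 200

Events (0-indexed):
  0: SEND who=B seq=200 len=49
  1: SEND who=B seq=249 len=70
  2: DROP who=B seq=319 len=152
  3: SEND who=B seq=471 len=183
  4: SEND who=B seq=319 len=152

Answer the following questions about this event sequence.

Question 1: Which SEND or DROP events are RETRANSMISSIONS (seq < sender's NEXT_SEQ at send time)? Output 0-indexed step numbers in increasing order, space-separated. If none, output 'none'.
Step 0: SEND seq=200 -> fresh
Step 1: SEND seq=249 -> fresh
Step 2: DROP seq=319 -> fresh
Step 3: SEND seq=471 -> fresh
Step 4: SEND seq=319 -> retransmit

Answer: 4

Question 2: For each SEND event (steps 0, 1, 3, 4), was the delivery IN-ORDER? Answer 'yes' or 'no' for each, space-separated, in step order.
Answer: yes yes no yes

Derivation:
Step 0: SEND seq=200 -> in-order
Step 1: SEND seq=249 -> in-order
Step 3: SEND seq=471 -> out-of-order
Step 4: SEND seq=319 -> in-order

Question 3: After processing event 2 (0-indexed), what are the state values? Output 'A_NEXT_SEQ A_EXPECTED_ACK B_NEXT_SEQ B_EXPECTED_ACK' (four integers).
After event 0: A_seq=0 A_ack=249 B_seq=249 B_ack=0
After event 1: A_seq=0 A_ack=319 B_seq=319 B_ack=0
After event 2: A_seq=0 A_ack=319 B_seq=471 B_ack=0

0 319 471 0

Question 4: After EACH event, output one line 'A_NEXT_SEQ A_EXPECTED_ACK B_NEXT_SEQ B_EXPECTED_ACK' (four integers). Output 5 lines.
0 249 249 0
0 319 319 0
0 319 471 0
0 319 654 0
0 654 654 0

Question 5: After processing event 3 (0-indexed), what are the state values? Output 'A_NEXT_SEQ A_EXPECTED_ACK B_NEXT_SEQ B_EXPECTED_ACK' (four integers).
After event 0: A_seq=0 A_ack=249 B_seq=249 B_ack=0
After event 1: A_seq=0 A_ack=319 B_seq=319 B_ack=0
After event 2: A_seq=0 A_ack=319 B_seq=471 B_ack=0
After event 3: A_seq=0 A_ack=319 B_seq=654 B_ack=0

0 319 654 0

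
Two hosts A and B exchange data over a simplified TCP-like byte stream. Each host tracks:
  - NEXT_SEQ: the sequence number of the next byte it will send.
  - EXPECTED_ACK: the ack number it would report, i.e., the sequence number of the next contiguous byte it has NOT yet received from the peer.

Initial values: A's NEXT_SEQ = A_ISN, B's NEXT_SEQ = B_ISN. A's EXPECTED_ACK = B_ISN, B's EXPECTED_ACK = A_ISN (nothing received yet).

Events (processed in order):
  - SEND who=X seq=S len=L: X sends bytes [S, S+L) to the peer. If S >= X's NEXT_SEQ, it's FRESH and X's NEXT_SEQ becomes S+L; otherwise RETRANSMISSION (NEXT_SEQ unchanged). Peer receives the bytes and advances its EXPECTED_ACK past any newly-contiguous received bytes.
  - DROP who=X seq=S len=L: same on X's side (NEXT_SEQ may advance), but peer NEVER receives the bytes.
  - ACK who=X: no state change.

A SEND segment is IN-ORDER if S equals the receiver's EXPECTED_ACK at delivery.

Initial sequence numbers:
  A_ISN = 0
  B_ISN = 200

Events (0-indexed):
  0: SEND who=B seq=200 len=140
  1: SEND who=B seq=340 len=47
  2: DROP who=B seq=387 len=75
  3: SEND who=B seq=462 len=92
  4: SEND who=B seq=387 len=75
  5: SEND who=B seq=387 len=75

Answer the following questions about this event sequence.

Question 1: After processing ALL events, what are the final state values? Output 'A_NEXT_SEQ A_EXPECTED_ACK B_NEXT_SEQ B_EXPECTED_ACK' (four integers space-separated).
Answer: 0 554 554 0

Derivation:
After event 0: A_seq=0 A_ack=340 B_seq=340 B_ack=0
After event 1: A_seq=0 A_ack=387 B_seq=387 B_ack=0
After event 2: A_seq=0 A_ack=387 B_seq=462 B_ack=0
After event 3: A_seq=0 A_ack=387 B_seq=554 B_ack=0
After event 4: A_seq=0 A_ack=554 B_seq=554 B_ack=0
After event 5: A_seq=0 A_ack=554 B_seq=554 B_ack=0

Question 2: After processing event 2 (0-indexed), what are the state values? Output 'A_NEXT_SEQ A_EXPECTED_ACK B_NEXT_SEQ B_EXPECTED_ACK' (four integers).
After event 0: A_seq=0 A_ack=340 B_seq=340 B_ack=0
After event 1: A_seq=0 A_ack=387 B_seq=387 B_ack=0
After event 2: A_seq=0 A_ack=387 B_seq=462 B_ack=0

0 387 462 0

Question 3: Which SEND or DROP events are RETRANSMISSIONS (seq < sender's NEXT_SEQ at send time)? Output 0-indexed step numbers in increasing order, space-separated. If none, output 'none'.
Answer: 4 5

Derivation:
Step 0: SEND seq=200 -> fresh
Step 1: SEND seq=340 -> fresh
Step 2: DROP seq=387 -> fresh
Step 3: SEND seq=462 -> fresh
Step 4: SEND seq=387 -> retransmit
Step 5: SEND seq=387 -> retransmit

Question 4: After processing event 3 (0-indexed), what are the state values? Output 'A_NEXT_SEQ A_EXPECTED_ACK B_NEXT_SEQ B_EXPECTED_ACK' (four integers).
After event 0: A_seq=0 A_ack=340 B_seq=340 B_ack=0
After event 1: A_seq=0 A_ack=387 B_seq=387 B_ack=0
After event 2: A_seq=0 A_ack=387 B_seq=462 B_ack=0
After event 3: A_seq=0 A_ack=387 B_seq=554 B_ack=0

0 387 554 0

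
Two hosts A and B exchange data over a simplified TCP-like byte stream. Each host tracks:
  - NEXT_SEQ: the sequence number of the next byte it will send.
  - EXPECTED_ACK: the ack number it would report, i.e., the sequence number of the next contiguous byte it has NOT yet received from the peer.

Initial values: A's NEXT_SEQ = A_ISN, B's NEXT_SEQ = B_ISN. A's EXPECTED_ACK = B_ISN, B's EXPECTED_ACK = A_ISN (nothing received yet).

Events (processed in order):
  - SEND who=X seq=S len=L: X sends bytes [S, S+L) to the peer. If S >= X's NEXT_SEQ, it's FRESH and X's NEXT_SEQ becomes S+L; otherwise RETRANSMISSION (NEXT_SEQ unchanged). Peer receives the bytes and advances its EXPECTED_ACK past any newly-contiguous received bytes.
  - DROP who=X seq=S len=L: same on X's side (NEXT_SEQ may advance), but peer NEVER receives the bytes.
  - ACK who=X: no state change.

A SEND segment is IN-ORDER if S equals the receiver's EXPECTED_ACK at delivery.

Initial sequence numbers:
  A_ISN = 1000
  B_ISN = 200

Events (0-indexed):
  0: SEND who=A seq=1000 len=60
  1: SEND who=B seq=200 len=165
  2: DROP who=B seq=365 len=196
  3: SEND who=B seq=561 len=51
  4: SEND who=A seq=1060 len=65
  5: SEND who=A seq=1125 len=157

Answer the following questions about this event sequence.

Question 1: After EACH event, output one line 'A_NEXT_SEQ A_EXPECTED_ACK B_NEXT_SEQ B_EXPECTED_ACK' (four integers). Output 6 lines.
1060 200 200 1060
1060 365 365 1060
1060 365 561 1060
1060 365 612 1060
1125 365 612 1125
1282 365 612 1282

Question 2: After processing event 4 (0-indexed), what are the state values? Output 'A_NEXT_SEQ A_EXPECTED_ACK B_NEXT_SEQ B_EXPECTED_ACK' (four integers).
After event 0: A_seq=1060 A_ack=200 B_seq=200 B_ack=1060
After event 1: A_seq=1060 A_ack=365 B_seq=365 B_ack=1060
After event 2: A_seq=1060 A_ack=365 B_seq=561 B_ack=1060
After event 3: A_seq=1060 A_ack=365 B_seq=612 B_ack=1060
After event 4: A_seq=1125 A_ack=365 B_seq=612 B_ack=1125

1125 365 612 1125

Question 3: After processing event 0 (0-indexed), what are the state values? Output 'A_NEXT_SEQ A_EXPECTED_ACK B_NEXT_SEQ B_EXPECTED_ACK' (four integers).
After event 0: A_seq=1060 A_ack=200 B_seq=200 B_ack=1060

1060 200 200 1060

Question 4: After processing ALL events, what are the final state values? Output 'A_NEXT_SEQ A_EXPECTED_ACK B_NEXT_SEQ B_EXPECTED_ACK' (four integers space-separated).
Answer: 1282 365 612 1282

Derivation:
After event 0: A_seq=1060 A_ack=200 B_seq=200 B_ack=1060
After event 1: A_seq=1060 A_ack=365 B_seq=365 B_ack=1060
After event 2: A_seq=1060 A_ack=365 B_seq=561 B_ack=1060
After event 3: A_seq=1060 A_ack=365 B_seq=612 B_ack=1060
After event 4: A_seq=1125 A_ack=365 B_seq=612 B_ack=1125
After event 5: A_seq=1282 A_ack=365 B_seq=612 B_ack=1282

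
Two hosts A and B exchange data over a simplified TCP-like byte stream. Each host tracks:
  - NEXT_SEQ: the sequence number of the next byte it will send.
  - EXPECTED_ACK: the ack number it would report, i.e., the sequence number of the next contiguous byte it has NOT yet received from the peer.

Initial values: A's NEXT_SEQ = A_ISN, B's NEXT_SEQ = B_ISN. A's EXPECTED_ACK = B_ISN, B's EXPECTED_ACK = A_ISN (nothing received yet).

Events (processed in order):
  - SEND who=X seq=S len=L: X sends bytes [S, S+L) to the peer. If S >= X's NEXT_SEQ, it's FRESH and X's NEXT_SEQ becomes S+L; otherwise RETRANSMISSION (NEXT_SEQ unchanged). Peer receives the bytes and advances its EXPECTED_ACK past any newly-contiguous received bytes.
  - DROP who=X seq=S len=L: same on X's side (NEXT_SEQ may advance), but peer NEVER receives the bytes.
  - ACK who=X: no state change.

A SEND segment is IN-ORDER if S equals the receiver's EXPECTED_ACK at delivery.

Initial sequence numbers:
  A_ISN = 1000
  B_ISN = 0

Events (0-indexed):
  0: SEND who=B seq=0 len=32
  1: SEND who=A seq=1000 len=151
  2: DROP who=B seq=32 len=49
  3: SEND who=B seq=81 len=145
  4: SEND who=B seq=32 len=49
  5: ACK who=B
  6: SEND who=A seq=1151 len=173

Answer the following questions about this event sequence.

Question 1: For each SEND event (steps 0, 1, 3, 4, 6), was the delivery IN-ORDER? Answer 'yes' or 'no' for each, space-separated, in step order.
Answer: yes yes no yes yes

Derivation:
Step 0: SEND seq=0 -> in-order
Step 1: SEND seq=1000 -> in-order
Step 3: SEND seq=81 -> out-of-order
Step 4: SEND seq=32 -> in-order
Step 6: SEND seq=1151 -> in-order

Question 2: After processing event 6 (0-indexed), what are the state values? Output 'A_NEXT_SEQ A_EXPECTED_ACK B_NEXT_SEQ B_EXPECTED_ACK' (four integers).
After event 0: A_seq=1000 A_ack=32 B_seq=32 B_ack=1000
After event 1: A_seq=1151 A_ack=32 B_seq=32 B_ack=1151
After event 2: A_seq=1151 A_ack=32 B_seq=81 B_ack=1151
After event 3: A_seq=1151 A_ack=32 B_seq=226 B_ack=1151
After event 4: A_seq=1151 A_ack=226 B_seq=226 B_ack=1151
After event 5: A_seq=1151 A_ack=226 B_seq=226 B_ack=1151
After event 6: A_seq=1324 A_ack=226 B_seq=226 B_ack=1324

1324 226 226 1324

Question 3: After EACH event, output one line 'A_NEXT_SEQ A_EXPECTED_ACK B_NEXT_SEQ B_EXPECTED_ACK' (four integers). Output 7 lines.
1000 32 32 1000
1151 32 32 1151
1151 32 81 1151
1151 32 226 1151
1151 226 226 1151
1151 226 226 1151
1324 226 226 1324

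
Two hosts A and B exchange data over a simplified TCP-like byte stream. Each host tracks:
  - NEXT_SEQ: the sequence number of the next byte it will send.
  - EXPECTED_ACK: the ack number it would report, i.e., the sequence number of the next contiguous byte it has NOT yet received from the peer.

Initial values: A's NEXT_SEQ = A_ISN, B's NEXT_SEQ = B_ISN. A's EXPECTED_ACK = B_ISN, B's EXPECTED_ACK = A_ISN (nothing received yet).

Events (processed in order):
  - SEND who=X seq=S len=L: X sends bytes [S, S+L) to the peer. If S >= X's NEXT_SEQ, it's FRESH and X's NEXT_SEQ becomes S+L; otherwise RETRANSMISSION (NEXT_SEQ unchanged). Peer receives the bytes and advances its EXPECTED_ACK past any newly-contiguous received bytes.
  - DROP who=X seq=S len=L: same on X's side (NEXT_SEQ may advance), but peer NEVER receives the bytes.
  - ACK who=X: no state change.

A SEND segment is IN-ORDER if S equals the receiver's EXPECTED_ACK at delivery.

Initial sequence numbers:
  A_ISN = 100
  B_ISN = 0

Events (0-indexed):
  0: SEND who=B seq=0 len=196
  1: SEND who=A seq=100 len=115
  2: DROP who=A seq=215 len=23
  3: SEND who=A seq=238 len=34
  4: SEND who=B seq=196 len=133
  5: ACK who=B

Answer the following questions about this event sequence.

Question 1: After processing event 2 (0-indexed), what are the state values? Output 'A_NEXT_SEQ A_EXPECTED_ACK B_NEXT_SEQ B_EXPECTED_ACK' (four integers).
After event 0: A_seq=100 A_ack=196 B_seq=196 B_ack=100
After event 1: A_seq=215 A_ack=196 B_seq=196 B_ack=215
After event 2: A_seq=238 A_ack=196 B_seq=196 B_ack=215

238 196 196 215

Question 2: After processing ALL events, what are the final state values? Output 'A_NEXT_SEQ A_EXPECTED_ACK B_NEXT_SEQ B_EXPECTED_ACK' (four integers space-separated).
After event 0: A_seq=100 A_ack=196 B_seq=196 B_ack=100
After event 1: A_seq=215 A_ack=196 B_seq=196 B_ack=215
After event 2: A_seq=238 A_ack=196 B_seq=196 B_ack=215
After event 3: A_seq=272 A_ack=196 B_seq=196 B_ack=215
After event 4: A_seq=272 A_ack=329 B_seq=329 B_ack=215
After event 5: A_seq=272 A_ack=329 B_seq=329 B_ack=215

Answer: 272 329 329 215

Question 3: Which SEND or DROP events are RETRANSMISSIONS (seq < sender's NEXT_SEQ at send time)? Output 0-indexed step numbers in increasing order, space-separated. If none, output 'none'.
Step 0: SEND seq=0 -> fresh
Step 1: SEND seq=100 -> fresh
Step 2: DROP seq=215 -> fresh
Step 3: SEND seq=238 -> fresh
Step 4: SEND seq=196 -> fresh

Answer: none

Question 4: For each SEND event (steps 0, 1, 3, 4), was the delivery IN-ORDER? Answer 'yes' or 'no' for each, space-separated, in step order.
Step 0: SEND seq=0 -> in-order
Step 1: SEND seq=100 -> in-order
Step 3: SEND seq=238 -> out-of-order
Step 4: SEND seq=196 -> in-order

Answer: yes yes no yes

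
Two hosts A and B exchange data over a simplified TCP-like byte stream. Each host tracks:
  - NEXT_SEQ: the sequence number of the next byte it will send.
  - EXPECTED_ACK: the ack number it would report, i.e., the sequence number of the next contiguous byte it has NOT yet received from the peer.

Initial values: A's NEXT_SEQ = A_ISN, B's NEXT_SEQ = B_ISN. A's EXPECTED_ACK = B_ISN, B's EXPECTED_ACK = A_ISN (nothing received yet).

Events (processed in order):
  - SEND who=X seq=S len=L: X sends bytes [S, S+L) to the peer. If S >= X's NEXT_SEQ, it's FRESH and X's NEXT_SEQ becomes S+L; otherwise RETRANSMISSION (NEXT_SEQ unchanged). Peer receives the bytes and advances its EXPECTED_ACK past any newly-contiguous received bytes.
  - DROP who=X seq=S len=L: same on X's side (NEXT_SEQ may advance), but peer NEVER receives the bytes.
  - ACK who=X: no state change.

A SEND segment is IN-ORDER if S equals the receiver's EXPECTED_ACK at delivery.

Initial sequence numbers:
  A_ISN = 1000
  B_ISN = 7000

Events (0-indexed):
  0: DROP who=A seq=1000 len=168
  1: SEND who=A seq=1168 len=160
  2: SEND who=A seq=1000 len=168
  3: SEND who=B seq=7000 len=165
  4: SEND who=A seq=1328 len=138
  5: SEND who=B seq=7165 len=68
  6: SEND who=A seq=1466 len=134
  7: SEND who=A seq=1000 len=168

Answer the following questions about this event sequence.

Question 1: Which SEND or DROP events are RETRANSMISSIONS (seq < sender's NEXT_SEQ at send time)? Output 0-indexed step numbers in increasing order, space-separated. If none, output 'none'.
Step 0: DROP seq=1000 -> fresh
Step 1: SEND seq=1168 -> fresh
Step 2: SEND seq=1000 -> retransmit
Step 3: SEND seq=7000 -> fresh
Step 4: SEND seq=1328 -> fresh
Step 5: SEND seq=7165 -> fresh
Step 6: SEND seq=1466 -> fresh
Step 7: SEND seq=1000 -> retransmit

Answer: 2 7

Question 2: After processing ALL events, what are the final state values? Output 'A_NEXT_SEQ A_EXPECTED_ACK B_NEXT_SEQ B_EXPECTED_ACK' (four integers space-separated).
Answer: 1600 7233 7233 1600

Derivation:
After event 0: A_seq=1168 A_ack=7000 B_seq=7000 B_ack=1000
After event 1: A_seq=1328 A_ack=7000 B_seq=7000 B_ack=1000
After event 2: A_seq=1328 A_ack=7000 B_seq=7000 B_ack=1328
After event 3: A_seq=1328 A_ack=7165 B_seq=7165 B_ack=1328
After event 4: A_seq=1466 A_ack=7165 B_seq=7165 B_ack=1466
After event 5: A_seq=1466 A_ack=7233 B_seq=7233 B_ack=1466
After event 6: A_seq=1600 A_ack=7233 B_seq=7233 B_ack=1600
After event 7: A_seq=1600 A_ack=7233 B_seq=7233 B_ack=1600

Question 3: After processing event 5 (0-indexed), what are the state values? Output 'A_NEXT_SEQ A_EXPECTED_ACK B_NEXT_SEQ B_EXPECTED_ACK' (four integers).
After event 0: A_seq=1168 A_ack=7000 B_seq=7000 B_ack=1000
After event 1: A_seq=1328 A_ack=7000 B_seq=7000 B_ack=1000
After event 2: A_seq=1328 A_ack=7000 B_seq=7000 B_ack=1328
After event 3: A_seq=1328 A_ack=7165 B_seq=7165 B_ack=1328
After event 4: A_seq=1466 A_ack=7165 B_seq=7165 B_ack=1466
After event 5: A_seq=1466 A_ack=7233 B_seq=7233 B_ack=1466

1466 7233 7233 1466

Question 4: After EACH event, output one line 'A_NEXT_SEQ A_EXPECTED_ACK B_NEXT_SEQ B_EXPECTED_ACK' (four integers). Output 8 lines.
1168 7000 7000 1000
1328 7000 7000 1000
1328 7000 7000 1328
1328 7165 7165 1328
1466 7165 7165 1466
1466 7233 7233 1466
1600 7233 7233 1600
1600 7233 7233 1600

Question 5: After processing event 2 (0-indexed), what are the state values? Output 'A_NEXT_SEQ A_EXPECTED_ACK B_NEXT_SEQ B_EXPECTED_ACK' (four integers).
After event 0: A_seq=1168 A_ack=7000 B_seq=7000 B_ack=1000
After event 1: A_seq=1328 A_ack=7000 B_seq=7000 B_ack=1000
After event 2: A_seq=1328 A_ack=7000 B_seq=7000 B_ack=1328

1328 7000 7000 1328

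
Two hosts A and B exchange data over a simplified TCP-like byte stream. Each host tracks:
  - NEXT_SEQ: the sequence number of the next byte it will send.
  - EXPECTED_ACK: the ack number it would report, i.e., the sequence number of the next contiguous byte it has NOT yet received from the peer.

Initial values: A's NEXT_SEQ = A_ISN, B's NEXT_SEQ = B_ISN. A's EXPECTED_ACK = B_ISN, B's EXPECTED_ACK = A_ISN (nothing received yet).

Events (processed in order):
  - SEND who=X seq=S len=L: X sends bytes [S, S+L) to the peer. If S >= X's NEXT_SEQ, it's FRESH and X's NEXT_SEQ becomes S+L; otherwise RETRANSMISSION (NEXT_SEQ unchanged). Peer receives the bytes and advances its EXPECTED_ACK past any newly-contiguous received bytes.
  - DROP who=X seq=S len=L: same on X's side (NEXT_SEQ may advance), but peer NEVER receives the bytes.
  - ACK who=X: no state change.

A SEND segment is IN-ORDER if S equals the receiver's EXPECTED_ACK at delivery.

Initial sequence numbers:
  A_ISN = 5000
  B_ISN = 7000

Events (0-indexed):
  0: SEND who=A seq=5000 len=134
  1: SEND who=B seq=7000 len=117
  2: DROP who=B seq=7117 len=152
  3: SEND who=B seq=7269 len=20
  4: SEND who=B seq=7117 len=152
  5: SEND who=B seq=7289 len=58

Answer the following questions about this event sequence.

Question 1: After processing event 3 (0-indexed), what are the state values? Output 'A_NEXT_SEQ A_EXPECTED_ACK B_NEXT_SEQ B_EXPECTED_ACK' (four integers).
After event 0: A_seq=5134 A_ack=7000 B_seq=7000 B_ack=5134
After event 1: A_seq=5134 A_ack=7117 B_seq=7117 B_ack=5134
After event 2: A_seq=5134 A_ack=7117 B_seq=7269 B_ack=5134
After event 3: A_seq=5134 A_ack=7117 B_seq=7289 B_ack=5134

5134 7117 7289 5134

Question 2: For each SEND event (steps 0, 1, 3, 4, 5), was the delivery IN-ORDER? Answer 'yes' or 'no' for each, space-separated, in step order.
Step 0: SEND seq=5000 -> in-order
Step 1: SEND seq=7000 -> in-order
Step 3: SEND seq=7269 -> out-of-order
Step 4: SEND seq=7117 -> in-order
Step 5: SEND seq=7289 -> in-order

Answer: yes yes no yes yes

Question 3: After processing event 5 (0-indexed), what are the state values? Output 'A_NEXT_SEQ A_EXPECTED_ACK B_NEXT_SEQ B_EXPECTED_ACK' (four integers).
After event 0: A_seq=5134 A_ack=7000 B_seq=7000 B_ack=5134
After event 1: A_seq=5134 A_ack=7117 B_seq=7117 B_ack=5134
After event 2: A_seq=5134 A_ack=7117 B_seq=7269 B_ack=5134
After event 3: A_seq=5134 A_ack=7117 B_seq=7289 B_ack=5134
After event 4: A_seq=5134 A_ack=7289 B_seq=7289 B_ack=5134
After event 5: A_seq=5134 A_ack=7347 B_seq=7347 B_ack=5134

5134 7347 7347 5134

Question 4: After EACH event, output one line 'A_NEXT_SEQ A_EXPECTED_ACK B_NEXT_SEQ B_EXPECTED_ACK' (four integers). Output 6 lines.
5134 7000 7000 5134
5134 7117 7117 5134
5134 7117 7269 5134
5134 7117 7289 5134
5134 7289 7289 5134
5134 7347 7347 5134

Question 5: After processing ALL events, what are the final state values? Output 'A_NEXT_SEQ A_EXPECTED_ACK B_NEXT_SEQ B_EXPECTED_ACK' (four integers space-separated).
After event 0: A_seq=5134 A_ack=7000 B_seq=7000 B_ack=5134
After event 1: A_seq=5134 A_ack=7117 B_seq=7117 B_ack=5134
After event 2: A_seq=5134 A_ack=7117 B_seq=7269 B_ack=5134
After event 3: A_seq=5134 A_ack=7117 B_seq=7289 B_ack=5134
After event 4: A_seq=5134 A_ack=7289 B_seq=7289 B_ack=5134
After event 5: A_seq=5134 A_ack=7347 B_seq=7347 B_ack=5134

Answer: 5134 7347 7347 5134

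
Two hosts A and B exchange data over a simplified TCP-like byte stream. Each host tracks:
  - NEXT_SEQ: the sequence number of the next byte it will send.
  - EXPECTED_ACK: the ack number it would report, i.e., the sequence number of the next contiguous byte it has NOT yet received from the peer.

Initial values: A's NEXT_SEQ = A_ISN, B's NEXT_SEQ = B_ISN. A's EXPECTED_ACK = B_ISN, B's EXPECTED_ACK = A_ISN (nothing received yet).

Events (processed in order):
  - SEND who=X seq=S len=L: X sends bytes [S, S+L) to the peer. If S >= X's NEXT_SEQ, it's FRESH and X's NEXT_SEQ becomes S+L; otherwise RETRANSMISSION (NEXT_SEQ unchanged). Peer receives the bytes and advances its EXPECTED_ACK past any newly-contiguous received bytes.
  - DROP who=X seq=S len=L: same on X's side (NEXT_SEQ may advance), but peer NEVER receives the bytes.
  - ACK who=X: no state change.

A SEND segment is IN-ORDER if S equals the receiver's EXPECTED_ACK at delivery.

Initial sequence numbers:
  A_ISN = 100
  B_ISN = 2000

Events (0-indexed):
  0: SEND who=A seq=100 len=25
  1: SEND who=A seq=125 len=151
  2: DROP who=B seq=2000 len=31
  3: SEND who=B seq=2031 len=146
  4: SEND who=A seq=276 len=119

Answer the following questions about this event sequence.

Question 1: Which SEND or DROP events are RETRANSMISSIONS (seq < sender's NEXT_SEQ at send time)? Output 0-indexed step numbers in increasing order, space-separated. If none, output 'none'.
Step 0: SEND seq=100 -> fresh
Step 1: SEND seq=125 -> fresh
Step 2: DROP seq=2000 -> fresh
Step 3: SEND seq=2031 -> fresh
Step 4: SEND seq=276 -> fresh

Answer: none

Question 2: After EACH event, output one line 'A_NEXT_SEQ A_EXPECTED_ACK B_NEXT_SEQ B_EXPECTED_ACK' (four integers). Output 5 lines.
125 2000 2000 125
276 2000 2000 276
276 2000 2031 276
276 2000 2177 276
395 2000 2177 395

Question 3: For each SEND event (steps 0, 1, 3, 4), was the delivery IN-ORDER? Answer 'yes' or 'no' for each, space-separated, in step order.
Answer: yes yes no yes

Derivation:
Step 0: SEND seq=100 -> in-order
Step 1: SEND seq=125 -> in-order
Step 3: SEND seq=2031 -> out-of-order
Step 4: SEND seq=276 -> in-order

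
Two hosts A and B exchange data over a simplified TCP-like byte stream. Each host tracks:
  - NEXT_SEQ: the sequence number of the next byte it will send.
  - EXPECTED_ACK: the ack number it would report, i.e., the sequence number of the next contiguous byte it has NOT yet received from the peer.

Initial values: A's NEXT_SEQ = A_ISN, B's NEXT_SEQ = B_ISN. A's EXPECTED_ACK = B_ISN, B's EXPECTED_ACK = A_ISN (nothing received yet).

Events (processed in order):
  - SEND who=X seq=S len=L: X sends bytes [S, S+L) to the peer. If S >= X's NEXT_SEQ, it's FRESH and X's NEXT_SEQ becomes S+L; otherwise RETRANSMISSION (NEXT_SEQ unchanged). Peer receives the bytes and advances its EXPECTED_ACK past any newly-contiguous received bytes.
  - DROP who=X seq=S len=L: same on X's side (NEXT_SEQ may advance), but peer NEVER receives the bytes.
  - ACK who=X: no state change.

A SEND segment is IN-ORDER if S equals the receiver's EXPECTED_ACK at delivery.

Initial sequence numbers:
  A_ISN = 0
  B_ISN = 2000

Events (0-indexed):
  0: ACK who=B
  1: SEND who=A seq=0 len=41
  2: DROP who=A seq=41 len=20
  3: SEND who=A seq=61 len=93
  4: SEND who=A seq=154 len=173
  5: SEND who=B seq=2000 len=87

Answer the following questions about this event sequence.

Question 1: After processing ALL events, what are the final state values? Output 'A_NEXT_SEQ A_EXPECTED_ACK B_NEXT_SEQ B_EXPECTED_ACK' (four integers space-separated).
After event 0: A_seq=0 A_ack=2000 B_seq=2000 B_ack=0
After event 1: A_seq=41 A_ack=2000 B_seq=2000 B_ack=41
After event 2: A_seq=61 A_ack=2000 B_seq=2000 B_ack=41
After event 3: A_seq=154 A_ack=2000 B_seq=2000 B_ack=41
After event 4: A_seq=327 A_ack=2000 B_seq=2000 B_ack=41
After event 5: A_seq=327 A_ack=2087 B_seq=2087 B_ack=41

Answer: 327 2087 2087 41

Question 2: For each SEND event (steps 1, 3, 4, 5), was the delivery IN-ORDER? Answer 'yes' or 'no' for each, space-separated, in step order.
Answer: yes no no yes

Derivation:
Step 1: SEND seq=0 -> in-order
Step 3: SEND seq=61 -> out-of-order
Step 4: SEND seq=154 -> out-of-order
Step 5: SEND seq=2000 -> in-order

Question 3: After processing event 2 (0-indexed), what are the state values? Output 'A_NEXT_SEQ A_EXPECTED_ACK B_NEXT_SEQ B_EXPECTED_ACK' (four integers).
After event 0: A_seq=0 A_ack=2000 B_seq=2000 B_ack=0
After event 1: A_seq=41 A_ack=2000 B_seq=2000 B_ack=41
After event 2: A_seq=61 A_ack=2000 B_seq=2000 B_ack=41

61 2000 2000 41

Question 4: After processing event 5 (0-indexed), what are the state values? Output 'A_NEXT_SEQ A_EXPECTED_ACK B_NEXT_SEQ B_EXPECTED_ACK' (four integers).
After event 0: A_seq=0 A_ack=2000 B_seq=2000 B_ack=0
After event 1: A_seq=41 A_ack=2000 B_seq=2000 B_ack=41
After event 2: A_seq=61 A_ack=2000 B_seq=2000 B_ack=41
After event 3: A_seq=154 A_ack=2000 B_seq=2000 B_ack=41
After event 4: A_seq=327 A_ack=2000 B_seq=2000 B_ack=41
After event 5: A_seq=327 A_ack=2087 B_seq=2087 B_ack=41

327 2087 2087 41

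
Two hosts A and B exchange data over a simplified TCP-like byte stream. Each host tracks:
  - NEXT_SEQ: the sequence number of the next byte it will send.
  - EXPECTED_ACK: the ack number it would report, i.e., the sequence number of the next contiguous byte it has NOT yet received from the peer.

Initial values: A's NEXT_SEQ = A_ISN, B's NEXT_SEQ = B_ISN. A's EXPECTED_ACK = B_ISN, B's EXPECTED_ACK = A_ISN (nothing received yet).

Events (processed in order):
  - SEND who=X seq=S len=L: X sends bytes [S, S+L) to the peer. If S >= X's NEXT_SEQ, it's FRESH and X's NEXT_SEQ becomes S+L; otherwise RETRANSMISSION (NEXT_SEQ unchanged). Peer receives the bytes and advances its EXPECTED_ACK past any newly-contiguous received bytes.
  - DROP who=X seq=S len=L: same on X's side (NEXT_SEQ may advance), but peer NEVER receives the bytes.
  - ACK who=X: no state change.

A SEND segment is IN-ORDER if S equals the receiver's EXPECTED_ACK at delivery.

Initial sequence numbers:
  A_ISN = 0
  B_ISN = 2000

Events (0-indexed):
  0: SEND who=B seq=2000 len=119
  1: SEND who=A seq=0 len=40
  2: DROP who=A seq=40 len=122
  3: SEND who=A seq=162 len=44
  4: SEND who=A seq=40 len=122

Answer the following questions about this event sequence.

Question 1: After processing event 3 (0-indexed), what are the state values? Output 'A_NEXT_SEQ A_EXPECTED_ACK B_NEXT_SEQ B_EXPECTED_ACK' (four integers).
After event 0: A_seq=0 A_ack=2119 B_seq=2119 B_ack=0
After event 1: A_seq=40 A_ack=2119 B_seq=2119 B_ack=40
After event 2: A_seq=162 A_ack=2119 B_seq=2119 B_ack=40
After event 3: A_seq=206 A_ack=2119 B_seq=2119 B_ack=40

206 2119 2119 40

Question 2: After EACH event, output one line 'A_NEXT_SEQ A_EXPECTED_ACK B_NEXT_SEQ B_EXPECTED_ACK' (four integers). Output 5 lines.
0 2119 2119 0
40 2119 2119 40
162 2119 2119 40
206 2119 2119 40
206 2119 2119 206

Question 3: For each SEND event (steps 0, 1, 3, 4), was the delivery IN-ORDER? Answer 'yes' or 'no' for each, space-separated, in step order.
Answer: yes yes no yes

Derivation:
Step 0: SEND seq=2000 -> in-order
Step 1: SEND seq=0 -> in-order
Step 3: SEND seq=162 -> out-of-order
Step 4: SEND seq=40 -> in-order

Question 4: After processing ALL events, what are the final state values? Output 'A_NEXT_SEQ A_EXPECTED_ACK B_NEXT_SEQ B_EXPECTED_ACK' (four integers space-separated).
After event 0: A_seq=0 A_ack=2119 B_seq=2119 B_ack=0
After event 1: A_seq=40 A_ack=2119 B_seq=2119 B_ack=40
After event 2: A_seq=162 A_ack=2119 B_seq=2119 B_ack=40
After event 3: A_seq=206 A_ack=2119 B_seq=2119 B_ack=40
After event 4: A_seq=206 A_ack=2119 B_seq=2119 B_ack=206

Answer: 206 2119 2119 206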